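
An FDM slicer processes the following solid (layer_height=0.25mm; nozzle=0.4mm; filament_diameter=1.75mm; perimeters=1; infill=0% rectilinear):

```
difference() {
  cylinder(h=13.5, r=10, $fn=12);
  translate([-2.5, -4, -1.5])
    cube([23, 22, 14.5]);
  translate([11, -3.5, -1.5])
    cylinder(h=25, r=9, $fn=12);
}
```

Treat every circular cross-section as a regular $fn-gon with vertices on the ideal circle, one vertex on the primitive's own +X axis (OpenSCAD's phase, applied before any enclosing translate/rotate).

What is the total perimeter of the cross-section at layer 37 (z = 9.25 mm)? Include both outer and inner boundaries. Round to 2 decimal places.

At z = 9.25 mm: the r=10 cylinder gives a regular 12-gon of circumradius 10 (constant along its height) (perimeter = 2·12·10.000·sin(180°/12) = 62.12 mm); the 23×22 cube at (-2.5, -4) contributes its full rectangle (perimeter 90.00 mm); the cylinder at (11, -3.5): section is a regular 12-gon, circumradius r=9 (perimeter = 2·12·9.000·sin(180°/12) = 55.90 mm); Taking the first minus the rest: starting from the r=10 cylinder, the 23×22 cube at (-2.5, -4) partially overlaps it — only the 147.02 mm² overlap (of its 506.00 mm²) is removed, clipping the outline; the r=9 cylinder at (11, -3.5) partially overlaps it — only the 20.92 mm² overlap (of its 243.00 mm²) is removed, clipping the outline — boundary = 56.10 mm. Overall, the cross-section is a single solid region. Total boundary length (outer) = 56.10 mm.

56.10 mm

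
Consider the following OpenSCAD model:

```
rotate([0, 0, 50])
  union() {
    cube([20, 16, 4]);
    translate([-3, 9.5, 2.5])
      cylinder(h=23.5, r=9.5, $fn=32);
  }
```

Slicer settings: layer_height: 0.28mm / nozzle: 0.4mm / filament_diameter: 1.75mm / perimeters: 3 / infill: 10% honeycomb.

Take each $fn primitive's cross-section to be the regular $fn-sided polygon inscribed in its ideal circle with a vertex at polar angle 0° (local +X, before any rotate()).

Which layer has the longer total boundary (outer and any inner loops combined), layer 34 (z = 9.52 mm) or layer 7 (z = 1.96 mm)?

layer 7 (z = 1.96 mm)

Layer 34 (z = 9.52): the cube is absent (z outside [0, 4]); the r=9.5 cylinder at (-3, 9.5) gives a regular 32-gon of circumradius 9.5 (constant along its height) (perimeter = 2·32·9.500·sin(180°/32) = 59.59 mm); Taking the union: only the r=9.5 cylinder at (-3, 9.5) is present, so the union is just that shape — boundary = 59.59 mm; (whole slice rotated 50° about Z — lengths, areas and connectivity unchanged). So its perimeter = 59.59 mm. Layer 7 (z = 1.96): the 20×16 cube contributes its full rectangle (perimeter 72.00 mm); the cylinder at (-3, 9.5) is not intersected at this z (z outside [2.5, 26]); Combining (union): only the 20×16 cube is present, so the union is just that shape — boundary = 72.00 mm; (rotated 50° about Z; rotation is an isometry so areas/perimeters/island counts are preserved). So its perimeter = 72.00 mm. Layer 7 is larger (72.00 vs 59.59 mm).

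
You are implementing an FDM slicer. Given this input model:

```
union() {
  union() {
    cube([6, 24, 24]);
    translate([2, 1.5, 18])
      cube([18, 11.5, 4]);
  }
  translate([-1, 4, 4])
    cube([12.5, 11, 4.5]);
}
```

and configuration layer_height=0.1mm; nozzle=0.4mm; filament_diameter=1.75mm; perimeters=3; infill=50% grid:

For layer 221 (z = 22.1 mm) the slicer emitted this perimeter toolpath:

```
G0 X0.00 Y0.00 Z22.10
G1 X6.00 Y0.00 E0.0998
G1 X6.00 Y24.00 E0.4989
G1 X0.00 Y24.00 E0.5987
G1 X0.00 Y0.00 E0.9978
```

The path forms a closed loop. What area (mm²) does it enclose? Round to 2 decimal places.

Apply the shoelace formula to the sequence of (X, Y) vertices; enclosed area = 144.00 mm².

144.00 mm²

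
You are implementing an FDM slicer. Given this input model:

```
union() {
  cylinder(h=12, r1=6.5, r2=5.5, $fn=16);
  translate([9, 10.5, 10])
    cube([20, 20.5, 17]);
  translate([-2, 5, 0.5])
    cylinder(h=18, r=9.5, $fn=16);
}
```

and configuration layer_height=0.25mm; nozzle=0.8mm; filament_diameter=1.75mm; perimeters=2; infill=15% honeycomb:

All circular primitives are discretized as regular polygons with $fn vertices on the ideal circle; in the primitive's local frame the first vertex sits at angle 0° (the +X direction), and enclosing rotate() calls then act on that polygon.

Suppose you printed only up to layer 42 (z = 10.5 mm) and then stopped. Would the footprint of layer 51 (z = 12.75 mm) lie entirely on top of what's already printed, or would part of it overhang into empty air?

Compare the two slices. At z = 10.5: the cone contributes a regular 16-gon of circumradius 5.625 (interpolated between r1=6.5 and r2=5.5 at t=0.875) (area = (16/2)·5.625²·sin(360°/16) = 96.87 mm²); the cube at (9, 10.5) (footprint 20×20.5) is included at this height (area 410.00 mm²); the r=9.5 cylinder at (-2, 5) gives a regular 16-gon of circumradius 9.5 (constant along its height) (area = (16/2)·9.500²·sin(360°/16) = 276.30 mm²); Combining (union): the regions partially overlap — summed areas 783.16 mm² minus the doubly-counted overlap 85.56 mm² gives 697.60 mm² — area = 697.60 mm². At z = 12.75: the cone is absent (z outside [0, 12]); the cube at (9, 10.5) (footprint 20×20.5) is included at this height (area 410.00 mm²); the r=9.5 cylinder at (-2, 5) contributes a regular 16-gon of circumradius 9.5 (area = (16/2)·9.500²·sin(360°/16) = 276.30 mm²); Taking the union: the 2 present regions are separate (no shared area or edge), so areas and boundary lengths simply add and each stays a separate island — area = 686.30 mm². Checking containment: the cross-section at z = 12.75 is a subset of the cross-section at z = 10.5.

entirely on top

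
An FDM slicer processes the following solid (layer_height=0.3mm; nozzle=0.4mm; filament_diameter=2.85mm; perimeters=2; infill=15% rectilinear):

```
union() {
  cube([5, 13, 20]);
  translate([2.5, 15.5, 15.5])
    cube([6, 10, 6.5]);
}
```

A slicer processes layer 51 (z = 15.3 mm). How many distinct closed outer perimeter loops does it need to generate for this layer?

1

At z = 15.3 mm: the cube is present — its section is the full 5×13 rectangle; the cube at (2.5, 15.5) does not reach this height (z outside [15.5, 22]); Taking the union: only the 5×13 cube is present, so the union is just that shape — 1 connected region. The result has 1 disconnected region.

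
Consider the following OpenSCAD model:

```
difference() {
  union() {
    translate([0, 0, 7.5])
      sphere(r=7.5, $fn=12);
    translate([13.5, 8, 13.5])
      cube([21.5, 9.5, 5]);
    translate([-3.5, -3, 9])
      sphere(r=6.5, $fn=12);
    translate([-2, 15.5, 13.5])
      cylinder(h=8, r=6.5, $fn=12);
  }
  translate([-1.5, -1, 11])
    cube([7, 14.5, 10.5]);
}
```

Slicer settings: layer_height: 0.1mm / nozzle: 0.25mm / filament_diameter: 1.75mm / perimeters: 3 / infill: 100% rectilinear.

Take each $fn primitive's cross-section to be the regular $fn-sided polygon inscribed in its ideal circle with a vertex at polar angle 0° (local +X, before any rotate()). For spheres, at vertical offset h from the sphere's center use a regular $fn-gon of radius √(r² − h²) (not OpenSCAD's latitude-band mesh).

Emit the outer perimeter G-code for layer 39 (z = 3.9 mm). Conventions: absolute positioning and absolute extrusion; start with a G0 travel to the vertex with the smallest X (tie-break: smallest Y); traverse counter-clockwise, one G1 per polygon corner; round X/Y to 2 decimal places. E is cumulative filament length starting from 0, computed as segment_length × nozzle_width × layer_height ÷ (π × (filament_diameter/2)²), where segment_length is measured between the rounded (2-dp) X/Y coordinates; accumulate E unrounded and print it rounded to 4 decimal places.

At z = 3.9 mm: the r=7.5 sphere contributes a regular 12-gon of circumradius √(7.5²−3.6²) = 6.580; the cube at (13.5, 8) does not reach this height (z outside [13.5, 18.5]); the r=6.5 sphere at (-3.5, -3) contributes a regular 12-gon of circumradius √(6.5²−5.1²) = 4.030; the cylinder at (-2, 15.5) does not reach this height (z outside [13.5, 21.5]); Taking the union: the regions partially overlap (shared area 35.21 mm²), so overlapping operands fuse into one piece — 1 connected region; the cube at (-1.5, -1) is absent (z outside [11, 21.5]); Subtracting the remaining from the first: none of the subtracted shapes is present at this height, so the result so far is unchanged — 1 connected region. The outline is a single polygon with 18 vertices. Extrusion per mm of travel: 0.25 × 0.1 / (π × 0.875²) = 0.010394. Accumulating E over each segment gives final E = 0.4566.

G0 X-7.53 Y-3.00 Z3.90
G1 X-6.99 Y-5.01 E0.0216
G1 X-5.51 Y-6.49 E0.0434
G1 X-3.50 Y-7.03 E0.0650
G1 X-1.49 Y-6.49 E0.0867
G1 X-1.24 Y-6.25 E0.0903
G1 X0.00 Y-6.58 E0.1036
G1 X3.29 Y-5.70 E0.1390
G1 X5.70 Y-3.29 E0.1744
G1 X6.58 Y0.00 E0.2098
G1 X5.70 Y3.29 E0.2452
G1 X3.29 Y5.70 E0.2806
G1 X0.00 Y6.58 E0.3160
G1 X-3.29 Y5.70 E0.3514
G1 X-5.70 Y3.29 E0.3869
G1 X-6.58 Y0.00 E0.4223
G1 X-6.46 Y-0.45 E0.4271
G1 X-6.99 Y-0.99 E0.4350
G1 X-7.53 Y-3.00 E0.4566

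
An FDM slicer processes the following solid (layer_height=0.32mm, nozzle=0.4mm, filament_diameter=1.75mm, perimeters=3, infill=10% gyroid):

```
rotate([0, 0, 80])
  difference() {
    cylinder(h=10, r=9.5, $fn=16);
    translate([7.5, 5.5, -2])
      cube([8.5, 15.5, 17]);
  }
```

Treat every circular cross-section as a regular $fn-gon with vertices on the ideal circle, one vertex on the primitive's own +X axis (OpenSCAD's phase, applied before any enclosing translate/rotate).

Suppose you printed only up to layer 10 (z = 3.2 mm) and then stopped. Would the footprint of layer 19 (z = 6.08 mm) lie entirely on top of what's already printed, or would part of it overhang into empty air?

Compare the two slices. At z = 3.2: the r=9.5 cylinder contributes a regular 16-gon of circumradius 9.5 (area = (16/2)·9.500²·sin(360°/16) = 276.30 mm²); the 8.5×15.5 cube at (7.5, 5.5) contributes its full rectangle (area 131.75 mm²); After the difference (first − rest): starting from the r=9.5 cylinder (276.30 mm²), the 8.5×15.5 cube at (7.5, 5.5) partially overlaps it — only the 0.00 mm² overlap (of its 131.75 mm²) is removed, clipping the outline — area = 276.30 mm²; (rotated 80° about Z; rotation is an isometry so areas/perimeters/island counts are preserved). At z = 6.08: the cylinder: section is a regular 16-gon, circumradius r=9.5 (area = (16/2)·9.500²·sin(360°/16) = 276.30 mm²); the 8.5×15.5 cube at (7.5, 5.5) contributes its full rectangle (area 131.75 mm²); After the difference (first − rest): starting from the r=9.5 cylinder (276.30 mm²), the 8.5×15.5 cube at (7.5, 5.5) partially overlaps it — only the 0.00 mm² overlap (of its 131.75 mm²) is removed, clipping the outline — area = 276.30 mm²; (rotated 80° about Z; rotation is an isometry so areas/perimeters/island counts are preserved). Checking containment: the cross-section at z = 6.08 is a subset of the cross-section at z = 3.2.

entirely on top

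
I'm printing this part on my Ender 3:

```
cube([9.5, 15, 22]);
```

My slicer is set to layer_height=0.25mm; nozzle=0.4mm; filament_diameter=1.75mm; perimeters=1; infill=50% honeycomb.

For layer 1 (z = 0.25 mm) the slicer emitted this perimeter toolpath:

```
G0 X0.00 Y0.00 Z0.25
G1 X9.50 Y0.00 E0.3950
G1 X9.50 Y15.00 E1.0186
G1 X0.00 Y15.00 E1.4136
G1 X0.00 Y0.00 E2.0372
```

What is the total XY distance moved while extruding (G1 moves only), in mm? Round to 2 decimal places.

49.00 mm

Sum the Euclidean lengths of each G1 segment: total = 49.00 mm.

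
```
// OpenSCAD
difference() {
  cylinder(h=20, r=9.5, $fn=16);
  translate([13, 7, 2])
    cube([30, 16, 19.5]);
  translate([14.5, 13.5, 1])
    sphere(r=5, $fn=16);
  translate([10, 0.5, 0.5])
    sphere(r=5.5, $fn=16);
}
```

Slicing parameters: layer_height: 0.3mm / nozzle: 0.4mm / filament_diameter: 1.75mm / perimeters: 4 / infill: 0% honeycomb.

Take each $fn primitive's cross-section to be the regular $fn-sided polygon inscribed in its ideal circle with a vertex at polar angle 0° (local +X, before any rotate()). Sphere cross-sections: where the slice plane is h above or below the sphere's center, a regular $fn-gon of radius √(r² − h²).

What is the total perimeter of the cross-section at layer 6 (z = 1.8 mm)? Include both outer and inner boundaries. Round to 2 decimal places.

61.37 mm

At z = 1.8 mm: the cylinder: section is a regular 16-gon, circumradius r=9.5 (perimeter = 2·16·9.500·sin(180°/16) = 59.31 mm); the cube at (13, 7) is not intersected at this z (z outside [2, 21.5]); the r=5 sphere at (14.5, 13.5) contributes a regular 16-gon of circumradius √(5²−0.8²) = 4.936 (perimeter = 2·16·4.936·sin(180°/16) = 30.81 mm); the r=5.5 sphere at (10, 0.5) slices to a regular 16-gon of circumradius 5.344 (√(r²−h²) with h=1.3 from center) (perimeter = 2·16·5.344·sin(180°/16) = 33.36 mm); Taking the first minus the rest: starting from the r=9.5 cylinder, the r=5 sphere at (14.5, 13.5) misses the remaining region (no effect); the r=5.5 sphere at (10, 0.5) partially overlaps it — only the 32.18 mm² overlap (of its 87.44 mm²) is removed, clipping the outline — boundary = 61.37 mm. Overall, the cross-section is a single solid region. Total boundary length (outer) = 61.37 mm.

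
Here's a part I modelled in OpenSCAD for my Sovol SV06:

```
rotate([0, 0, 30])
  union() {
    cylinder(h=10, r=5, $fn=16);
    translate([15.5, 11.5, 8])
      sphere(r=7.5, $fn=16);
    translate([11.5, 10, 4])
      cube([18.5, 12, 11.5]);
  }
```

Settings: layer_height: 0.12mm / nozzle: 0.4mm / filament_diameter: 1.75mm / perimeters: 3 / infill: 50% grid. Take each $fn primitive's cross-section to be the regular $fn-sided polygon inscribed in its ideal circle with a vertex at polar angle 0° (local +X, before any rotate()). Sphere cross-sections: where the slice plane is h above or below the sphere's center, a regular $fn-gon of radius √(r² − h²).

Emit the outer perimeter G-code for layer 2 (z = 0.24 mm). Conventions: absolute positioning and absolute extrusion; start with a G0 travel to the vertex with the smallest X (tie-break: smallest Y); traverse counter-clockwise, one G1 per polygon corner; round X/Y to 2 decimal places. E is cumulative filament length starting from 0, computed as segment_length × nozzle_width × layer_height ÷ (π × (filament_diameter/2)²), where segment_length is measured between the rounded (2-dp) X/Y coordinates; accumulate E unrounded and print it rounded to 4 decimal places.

At z = 0.24 mm: the r=5 cylinder gives a regular 16-gon of circumradius 5 (constant along its height); the sphere at (15.5, 11.5) does not reach this height (|z−center|=7.760 > r=7.5); the cube at (11.5, 10) is not intersected at this z (z outside [4, 15.5]); Taking the union: only the r=5 cylinder is present, so the union is just that shape — 1 connected region; (rotated 30° about Z; rotation is an isometry so areas/perimeters/island counts are preserved). The outline is a single polygon with 16 vertices. Extrusion per mm of travel: 0.4 × 0.12 / (π × 0.875²) = 0.019956. Accumulating E over each segment gives final E = 0.6230.

G0 X-4.96 Y-0.65 Z0.24
G1 X-4.33 Y-2.50 E0.0390
G1 X-3.04 Y-3.97 E0.0780
G1 X-1.29 Y-4.83 E0.1169
G1 X0.65 Y-4.96 E0.1557
G1 X2.50 Y-4.33 E0.1947
G1 X3.97 Y-3.04 E0.2338
G1 X4.83 Y-1.29 E0.2727
G1 X4.96 Y0.65 E0.3115
G1 X4.33 Y2.50 E0.3505
G1 X3.04 Y3.97 E0.3895
G1 X1.29 Y4.83 E0.4284
G1 X-0.65 Y4.96 E0.4672
G1 X-2.50 Y4.33 E0.5062
G1 X-3.97 Y3.04 E0.5453
G1 X-4.83 Y1.29 E0.5842
G1 X-4.96 Y-0.65 E0.6230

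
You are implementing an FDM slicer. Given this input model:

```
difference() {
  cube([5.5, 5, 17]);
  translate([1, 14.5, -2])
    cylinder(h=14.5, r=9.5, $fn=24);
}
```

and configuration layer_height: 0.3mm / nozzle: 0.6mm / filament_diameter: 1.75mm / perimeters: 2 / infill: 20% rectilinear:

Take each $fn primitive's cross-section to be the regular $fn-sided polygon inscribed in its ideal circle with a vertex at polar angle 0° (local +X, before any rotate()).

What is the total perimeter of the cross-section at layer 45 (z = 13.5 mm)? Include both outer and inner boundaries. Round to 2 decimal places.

21.00 mm

At z = 13.5 mm: the 5.5×5 cube contributes its full rectangle (perimeter 21.00 mm); the cylinder at (1, 14.5) is not intersected at this z (z outside [-2, 12.5]); After the difference (first − rest): none of the subtracted shapes is present at this height, so the 5.5×5 cube is unchanged — boundary = 21.00 mm. Overall, the cross-section is a single solid region. Total boundary length (outer) = 21.00 mm.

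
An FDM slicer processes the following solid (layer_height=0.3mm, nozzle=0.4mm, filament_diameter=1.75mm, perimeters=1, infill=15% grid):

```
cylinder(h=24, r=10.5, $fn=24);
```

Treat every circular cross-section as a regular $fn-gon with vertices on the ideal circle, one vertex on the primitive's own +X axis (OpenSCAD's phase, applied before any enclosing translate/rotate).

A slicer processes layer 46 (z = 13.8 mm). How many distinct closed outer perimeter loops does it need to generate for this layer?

At z = 13.8 mm: the r=10.5 cylinder gives a regular 24-gon of circumradius 10.5 (constant along its height). The result has 1 disconnected region.

1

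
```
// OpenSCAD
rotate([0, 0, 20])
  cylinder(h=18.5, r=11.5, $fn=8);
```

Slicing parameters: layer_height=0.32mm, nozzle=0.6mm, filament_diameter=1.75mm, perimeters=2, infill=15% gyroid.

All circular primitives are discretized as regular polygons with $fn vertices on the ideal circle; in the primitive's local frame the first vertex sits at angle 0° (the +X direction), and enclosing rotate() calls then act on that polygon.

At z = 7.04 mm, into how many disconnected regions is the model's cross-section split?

At z = 7.04 mm: the r=11.5 cylinder contributes a regular 8-gon of circumradius 11.5; (rotated 20° about Z; rotation is an isometry so areas/perimeters/island counts are preserved). The result has 1 disconnected region.

1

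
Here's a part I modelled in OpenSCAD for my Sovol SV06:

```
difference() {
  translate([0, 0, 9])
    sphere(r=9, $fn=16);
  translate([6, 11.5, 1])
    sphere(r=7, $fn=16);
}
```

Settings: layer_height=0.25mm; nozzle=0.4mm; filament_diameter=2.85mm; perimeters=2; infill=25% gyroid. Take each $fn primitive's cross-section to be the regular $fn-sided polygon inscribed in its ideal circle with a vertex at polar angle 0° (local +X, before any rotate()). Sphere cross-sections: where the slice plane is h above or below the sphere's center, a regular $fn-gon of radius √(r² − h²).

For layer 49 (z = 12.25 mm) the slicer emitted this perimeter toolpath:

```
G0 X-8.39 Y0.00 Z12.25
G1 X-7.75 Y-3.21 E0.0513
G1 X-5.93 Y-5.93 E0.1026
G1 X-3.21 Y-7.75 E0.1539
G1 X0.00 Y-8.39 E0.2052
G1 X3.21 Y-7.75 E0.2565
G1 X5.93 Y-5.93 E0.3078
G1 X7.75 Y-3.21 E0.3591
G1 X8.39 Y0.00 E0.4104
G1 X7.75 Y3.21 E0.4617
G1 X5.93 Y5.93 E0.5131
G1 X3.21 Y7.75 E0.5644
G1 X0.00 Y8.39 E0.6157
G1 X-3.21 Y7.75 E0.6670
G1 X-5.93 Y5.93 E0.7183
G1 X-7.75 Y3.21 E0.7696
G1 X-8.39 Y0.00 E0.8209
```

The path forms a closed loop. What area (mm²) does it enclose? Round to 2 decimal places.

215.42 mm²

Apply the shoelace formula to the sequence of (X, Y) vertices; enclosed area = 215.42 mm².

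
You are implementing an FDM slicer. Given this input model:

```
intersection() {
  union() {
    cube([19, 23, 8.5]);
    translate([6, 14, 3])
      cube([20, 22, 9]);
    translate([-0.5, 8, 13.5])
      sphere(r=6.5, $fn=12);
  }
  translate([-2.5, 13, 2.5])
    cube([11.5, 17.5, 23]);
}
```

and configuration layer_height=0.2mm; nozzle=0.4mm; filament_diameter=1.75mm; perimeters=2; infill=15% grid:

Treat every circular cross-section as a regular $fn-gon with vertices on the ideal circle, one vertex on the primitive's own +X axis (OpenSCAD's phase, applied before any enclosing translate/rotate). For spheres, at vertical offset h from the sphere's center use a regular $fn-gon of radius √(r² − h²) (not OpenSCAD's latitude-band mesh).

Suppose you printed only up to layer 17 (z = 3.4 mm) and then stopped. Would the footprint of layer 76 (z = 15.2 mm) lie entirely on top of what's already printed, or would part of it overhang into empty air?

Compare the two slices. At z = 3.4: the cube (footprint 19×23) is included at this height (area 437.00 mm²); the cube at (6, 14) is present — its section is the full 20×22 rectangle (area 440.00 mm²); the sphere at (-0.5, 8) is absent (|z−center|=10.100 > r=6.5); Combining (union): the regions partially overlap — summed areas 877.00 mm² minus the doubly-counted overlap 117.00 mm² gives 760.00 mm² — area = 760.00 mm²; the cube at (-2.5, 13) (footprint 11.5×17.5) is included at this height (area 201.25 mm²); After intersecting: the 11.5×17.5 cube at (-2.5, 13) partially overlaps that combined region; clipping to the common part keeps 112.50 mm² — area = 112.50 mm². At z = 15.2: the cube is absent (z outside [0, 8.5]); the cube at (6, 14) is not intersected at this z (z outside [3, 12]); the r=6.5 sphere at (-0.5, 8) slices to a regular 12-gon of circumradius 6.274 (√(r²−h²) with h=1.7 from center) (area = (12/2)·6.274²·sin(360°/12) = 118.08 mm²); Taking the union: only the r=6.5 sphere at (-0.5, 8) is present, so the union is just that shape — area = 118.08 mm²; the cube at (-2.5, 13) is present — its section is the full 11.5×17.5 rectangle (area 201.25 mm²); Keeping only the common overlap: the 11.5×17.5 cube at (-2.5, 13) partially overlaps the result so far; clipping to the common part keeps 4.78 mm² — area = 4.78 mm². Checking containment: at z = 15.2 the cross-section extends beyond the z = 3.4 cross-section by about 2.61 mm².

part overhangs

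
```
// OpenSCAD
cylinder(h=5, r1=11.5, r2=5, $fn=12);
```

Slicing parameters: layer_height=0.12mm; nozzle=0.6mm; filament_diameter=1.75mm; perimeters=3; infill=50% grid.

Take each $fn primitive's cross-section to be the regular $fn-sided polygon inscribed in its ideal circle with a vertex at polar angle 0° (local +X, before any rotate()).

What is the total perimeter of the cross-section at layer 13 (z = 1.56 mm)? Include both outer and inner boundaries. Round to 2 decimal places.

58.84 mm

At z = 1.56 mm: the cone (r1=11.5→r2=5) has section circumradius 9.472 here — a regular 12-gon (perimeter = 2·12·9.472·sin(180°/12) = 58.84 mm). Overall, the cross-section is a single solid region. Total boundary length (outer) = 58.84 mm.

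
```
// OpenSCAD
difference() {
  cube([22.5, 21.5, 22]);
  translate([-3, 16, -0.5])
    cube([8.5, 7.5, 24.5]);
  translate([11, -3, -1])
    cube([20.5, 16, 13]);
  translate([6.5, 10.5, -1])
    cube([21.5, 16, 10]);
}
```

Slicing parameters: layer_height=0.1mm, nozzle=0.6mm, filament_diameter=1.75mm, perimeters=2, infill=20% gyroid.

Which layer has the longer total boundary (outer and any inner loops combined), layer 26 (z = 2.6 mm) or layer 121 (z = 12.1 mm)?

layer 121 (z = 12.1 mm)

Layer 26 (z = 2.6): the cube (footprint 22.5×21.5) is included at this height (perimeter 88.00 mm); the cube at (-3, 16) (footprint 8.5×7.5) is included at this height (perimeter 32.00 mm); the cube at (11, -3) (footprint 20.5×16) is included at this height (perimeter 73.00 mm); the cube at (6.5, 10.5) (footprint 21.5×16) is included at this height (perimeter 75.00 mm); After the difference (first − rest): starting from the 22.5×21.5 cube, the 8.5×7.5 cube at (-3, 16) partially overlaps it — only the 30.25 mm² overlap (of its 63.75 mm²) is removed, clipping the outline; the 20.5×16 cube at (11, -3) partially overlaps it — only the 149.50 mm² overlap (of its 328.00 mm²) is removed, clipping the outline; the 21.5×16 cube at (6.5, 10.5) partially overlaps it — only the 147.25 mm² overlap (of its 344.00 mm²) is removed, clipping the outline — boundary = 65.00 mm. So its perimeter = 65.00 mm. Layer 121 (z = 12.1): the cube is present — its section is the full 22.5×21.5 rectangle (perimeter 88.00 mm); the 8.5×7.5 cube at (-3, 16) contributes its full rectangle (perimeter 32.00 mm); the cube at (11, -3) is not intersected at this z (z outside [-1, 12]); the cube at (6.5, 10.5) is not intersected at this z (z outside [-1, 9]); After the difference (first − rest): starting from the 22.5×21.5 cube, the 8.5×7.5 cube at (-3, 16) partially overlaps it — only the 30.25 mm² overlap (of its 63.75 mm²) is removed, clipping the outline — boundary = 88.00 mm. So its perimeter = 88.00 mm. Layer 121 is larger (88.00 vs 65.00 mm).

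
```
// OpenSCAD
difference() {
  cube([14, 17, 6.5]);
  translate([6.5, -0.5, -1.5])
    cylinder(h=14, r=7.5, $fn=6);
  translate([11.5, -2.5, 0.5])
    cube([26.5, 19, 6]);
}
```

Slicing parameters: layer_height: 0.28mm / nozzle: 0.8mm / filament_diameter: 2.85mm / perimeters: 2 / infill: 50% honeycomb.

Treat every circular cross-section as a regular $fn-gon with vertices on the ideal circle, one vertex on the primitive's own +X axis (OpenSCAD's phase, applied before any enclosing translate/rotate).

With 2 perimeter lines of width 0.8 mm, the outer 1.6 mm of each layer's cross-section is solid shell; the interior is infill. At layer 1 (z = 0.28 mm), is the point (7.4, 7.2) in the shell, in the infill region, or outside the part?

shell

At z = 0.28 mm: the 14×17 cube contributes its full rectangle; the r=7.5 cylinder at (6.5, -0.5) contributes a regular 6-gon of circumradius 7.5; the cube at (11.5, -2.5) is absent (z outside [0.5, 6.5]); Subtracting the remaining from the first: starting from the 14×17 cube, the r=7.5 cylinder at (6.5, -0.5) partially overlaps it — only the 65.28 mm² overlap (of its 146.14 mm²) is removed, clipping the outline — 1 connected region. Overall, the cross-section is a single solid region. The nearest boundary edge runs (10.25, 6.00)→(2.75, 6.00); distance from the point to it = 1.20 mm. The point is inside the cross-section, 1.20 mm from the nearest boundary — within the 1.6 mm shell band (2 × 0.8).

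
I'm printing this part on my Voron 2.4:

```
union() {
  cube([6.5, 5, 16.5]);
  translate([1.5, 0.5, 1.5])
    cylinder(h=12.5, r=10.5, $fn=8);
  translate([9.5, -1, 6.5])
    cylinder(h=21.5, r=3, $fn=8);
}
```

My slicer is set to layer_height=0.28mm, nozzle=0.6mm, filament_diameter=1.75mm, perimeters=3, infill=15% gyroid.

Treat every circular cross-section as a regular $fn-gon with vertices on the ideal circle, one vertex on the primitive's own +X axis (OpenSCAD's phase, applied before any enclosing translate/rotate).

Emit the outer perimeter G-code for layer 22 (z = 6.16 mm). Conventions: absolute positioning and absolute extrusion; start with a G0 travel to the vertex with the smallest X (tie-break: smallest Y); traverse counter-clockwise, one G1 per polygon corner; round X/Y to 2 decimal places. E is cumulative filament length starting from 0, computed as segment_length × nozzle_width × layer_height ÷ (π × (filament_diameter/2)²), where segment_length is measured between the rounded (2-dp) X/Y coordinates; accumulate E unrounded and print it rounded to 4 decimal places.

G0 X-9.00 Y0.50 Z6.16
G1 X-5.92 Y-6.92 E0.5611
G1 X1.50 Y-10.00 E1.1223
G1 X8.92 Y-6.92 E1.6834
G1 X12.00 Y0.50 E2.2445
G1 X8.92 Y7.92 E2.8057
G1 X1.50 Y11.00 E3.3668
G1 X-5.92 Y7.92 E3.9279
G1 X-9.00 Y0.50 E4.4891

At z = 6.16 mm: the 6.5×5 cube contributes its full rectangle; the r=10.5 cylinder at (1.5, 0.5) contributes a regular 8-gon of circumradius 10.5; the cylinder at (9.5, -1) is not intersected at this z (z outside [6.5, 28]); Combining (union): the 6.5×5 cube lies entirely inside the r=10.5 cylinder at (1.5, 0.5), so the union is just the r=10.5 cylinder at (1.5, 0.5) — 1 connected region. The outline is a single polygon with 8 vertices. Extrusion per mm of travel: 0.6 × 0.28 / (π × 0.875²) = 0.069846. Accumulating E over each segment gives final E = 4.4891.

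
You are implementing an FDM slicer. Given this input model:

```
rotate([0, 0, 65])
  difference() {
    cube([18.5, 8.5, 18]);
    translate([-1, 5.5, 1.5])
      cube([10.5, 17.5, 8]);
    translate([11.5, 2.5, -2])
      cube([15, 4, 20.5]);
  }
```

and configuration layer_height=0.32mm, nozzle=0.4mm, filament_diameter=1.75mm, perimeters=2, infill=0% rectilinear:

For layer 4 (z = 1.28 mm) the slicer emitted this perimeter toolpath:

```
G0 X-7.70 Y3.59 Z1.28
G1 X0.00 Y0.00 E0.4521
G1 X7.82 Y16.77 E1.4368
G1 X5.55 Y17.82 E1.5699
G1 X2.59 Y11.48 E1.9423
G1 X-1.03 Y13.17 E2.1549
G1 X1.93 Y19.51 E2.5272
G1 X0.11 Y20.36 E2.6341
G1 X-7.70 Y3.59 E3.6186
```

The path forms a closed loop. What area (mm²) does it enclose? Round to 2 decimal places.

Apply the shoelace formula to the sequence of (X, Y) vertices; enclosed area = 129.29 mm².

129.29 mm²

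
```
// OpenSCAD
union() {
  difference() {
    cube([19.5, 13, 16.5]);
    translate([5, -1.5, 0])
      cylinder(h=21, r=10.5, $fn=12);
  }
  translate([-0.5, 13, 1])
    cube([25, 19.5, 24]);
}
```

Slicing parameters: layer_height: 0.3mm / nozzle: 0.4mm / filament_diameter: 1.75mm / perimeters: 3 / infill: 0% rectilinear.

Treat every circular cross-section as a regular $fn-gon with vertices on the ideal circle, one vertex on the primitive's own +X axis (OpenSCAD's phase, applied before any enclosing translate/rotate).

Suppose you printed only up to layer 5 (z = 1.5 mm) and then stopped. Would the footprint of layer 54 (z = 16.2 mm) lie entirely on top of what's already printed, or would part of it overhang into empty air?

entirely on top

Compare the two slices. At z = 1.5: the cube is present — its section is the full 19.5×13 rectangle (area 253.50 mm²); the r=10.5 cylinder at (5, -1.5) contributes a regular 12-gon of circumradius 10.5 (area = (12/2)·10.500²·sin(360°/12) = 330.75 mm²); Subtracting the remaining from the first: starting from the 19.5×13 cube (253.50 mm²), the r=10.5 cylinder at (5, -1.5) partially overlaps it — only the 108.89 mm² overlap (of its 330.75 mm²) is removed, clipping the outline — area = 144.61 mm²; the cube at (-0.5, 13) is present — its section is the full 25×19.5 rectangle (area 487.50 mm²); Taking the union: the 2 present regions share edge segments without overlapping in area, so areas simply add but the touching pieces fuse into one outline (the shared edge portions become interior and drop out of the boundary) — area = 632.11 mm². At z = 16.2: the cube (footprint 19.5×13) is included at this height (area 253.50 mm²); the cylinder at (5, -1.5): section is a regular 12-gon, circumradius r=10.5 (area = (12/2)·10.500²·sin(360°/12) = 330.75 mm²); Taking the first minus the rest: starting from the 19.5×13 cube (253.50 mm²), the r=10.5 cylinder at (5, -1.5) partially overlaps it — only the 108.89 mm² overlap (of its 330.75 mm²) is removed, clipping the outline — area = 144.61 mm²; the 25×19.5 cube at (-0.5, 13) contributes its full rectangle (area 487.50 mm²); Combining (union): the 2 present regions share edge segments without overlapping in area, so areas simply add but the touching pieces fuse into one outline (the shared edge portions become interior and drop out of the boundary) — area = 632.11 mm². Checking containment: the cross-section at z = 16.2 is a subset of the cross-section at z = 1.5.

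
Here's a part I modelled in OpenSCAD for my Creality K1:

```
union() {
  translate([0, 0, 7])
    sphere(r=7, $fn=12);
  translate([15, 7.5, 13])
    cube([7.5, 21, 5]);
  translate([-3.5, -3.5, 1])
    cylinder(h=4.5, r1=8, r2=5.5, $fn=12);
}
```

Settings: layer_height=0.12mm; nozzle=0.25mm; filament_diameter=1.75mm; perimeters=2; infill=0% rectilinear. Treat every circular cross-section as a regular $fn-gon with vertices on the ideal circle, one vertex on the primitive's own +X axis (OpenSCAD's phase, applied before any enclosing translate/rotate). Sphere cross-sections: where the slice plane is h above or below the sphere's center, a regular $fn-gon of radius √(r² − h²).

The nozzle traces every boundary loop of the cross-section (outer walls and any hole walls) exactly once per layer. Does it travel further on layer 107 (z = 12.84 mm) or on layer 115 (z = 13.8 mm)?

Layer 107 (z = 12.84): the sphere: section is a regular 12-gon, circumradius = √(r²−h²) = √(7²−5.84²) = 3.859 (perimeter = 2·12·3.859·sin(180°/12) = 23.97 mm); the cube at (15, 7.5) is not intersected at this z (z outside [13, 18]); the cone at (-3.5, -3.5) does not reach this height (z outside [1, 5.5]); Combining (union): only the r=7 sphere is present, so the union is just that shape — boundary = 23.97 mm. So its perimeter = 23.97 mm. Layer 115 (z = 13.8): the r=7 sphere contributes a regular 12-gon of circumradius √(7²−6.8²) = 1.661 (perimeter = 2·12·1.661·sin(180°/12) = 10.32 mm); the cube at (15, 7.5) is present — its section is the full 7.5×21 rectangle (perimeter 57.00 mm); the cone at (-3.5, -3.5) is not intersected at this z (z outside [1, 5.5]); Taking the union: the 2 present regions are separate (no shared area or edge), so areas and boundary lengths simply add and each stays a separate island — boundary = 67.32 mm. So its perimeter = 67.32 mm. Layer 115 is larger (67.32 vs 23.97 mm).

layer 115 (z = 13.8 mm)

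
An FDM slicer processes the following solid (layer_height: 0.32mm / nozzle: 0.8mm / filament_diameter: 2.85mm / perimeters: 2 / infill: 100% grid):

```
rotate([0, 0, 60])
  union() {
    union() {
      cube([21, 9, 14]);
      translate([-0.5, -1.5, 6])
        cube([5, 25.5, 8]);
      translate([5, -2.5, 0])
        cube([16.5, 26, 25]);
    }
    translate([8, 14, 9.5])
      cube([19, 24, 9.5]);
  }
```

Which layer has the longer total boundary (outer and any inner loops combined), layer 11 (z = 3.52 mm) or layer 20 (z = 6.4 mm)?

layer 20 (z = 6.4 mm)

Layer 11 (z = 3.52): the cube (footprint 21×9) is included at this height (perimeter 60.00 mm); the cube at (-0.5, -1.5) is not intersected at this z (z outside [6, 14]); the cube at (5, -2.5) is present — its section is the full 16.5×26 rectangle (perimeter 85.00 mm); Merging all regions: the regions partially overlap (shared area 144.00 mm²), so the edge portions inside another operand are dropped and the merged outline is re-measured after clipping — boundary = 95.00 mm; the cube at (8, 14) does not reach this height (z outside [9.5, 19]); Combining (union): only that combined region is present, so the union is just that shape — boundary = 95.00 mm; (whole slice rotated 60° about Z — lengths, areas and connectivity unchanged). So its perimeter = 95.00 mm. Layer 20 (z = 6.4): the cube (footprint 21×9) is included at this height (perimeter 60.00 mm); the 5×25.5 cube at (-0.5, -1.5) contributes its full rectangle (perimeter 61.00 mm); the cube at (5, -2.5) is present — its section is the full 16.5×26 rectangle (perimeter 85.00 mm); Combining (union): the regions partially overlap (shared area 184.50 mm²), so the edge portions inside another operand are dropped and the merged outline is re-measured after clipping — boundary = 129.00 mm; the cube at (8, 14) does not reach this height (z outside [9.5, 19]); Combining (union): only that combined region is present, so the union is just that shape — boundary = 129.00 mm; (whole slice rotated 60° about Z — lengths, areas and connectivity unchanged). So its perimeter = 129.00 mm. Layer 20 is larger (129.00 vs 95.00 mm).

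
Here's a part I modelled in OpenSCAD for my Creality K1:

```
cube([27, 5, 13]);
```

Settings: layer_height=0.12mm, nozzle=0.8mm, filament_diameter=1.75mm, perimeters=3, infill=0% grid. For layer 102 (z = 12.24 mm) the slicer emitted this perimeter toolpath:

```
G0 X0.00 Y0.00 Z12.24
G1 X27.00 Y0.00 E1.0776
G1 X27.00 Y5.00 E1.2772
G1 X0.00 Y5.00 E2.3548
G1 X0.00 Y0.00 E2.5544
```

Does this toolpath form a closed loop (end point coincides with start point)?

yes

Start point (G0): (0.00, 0.00). End point (last G1): the path returns to the start — closed.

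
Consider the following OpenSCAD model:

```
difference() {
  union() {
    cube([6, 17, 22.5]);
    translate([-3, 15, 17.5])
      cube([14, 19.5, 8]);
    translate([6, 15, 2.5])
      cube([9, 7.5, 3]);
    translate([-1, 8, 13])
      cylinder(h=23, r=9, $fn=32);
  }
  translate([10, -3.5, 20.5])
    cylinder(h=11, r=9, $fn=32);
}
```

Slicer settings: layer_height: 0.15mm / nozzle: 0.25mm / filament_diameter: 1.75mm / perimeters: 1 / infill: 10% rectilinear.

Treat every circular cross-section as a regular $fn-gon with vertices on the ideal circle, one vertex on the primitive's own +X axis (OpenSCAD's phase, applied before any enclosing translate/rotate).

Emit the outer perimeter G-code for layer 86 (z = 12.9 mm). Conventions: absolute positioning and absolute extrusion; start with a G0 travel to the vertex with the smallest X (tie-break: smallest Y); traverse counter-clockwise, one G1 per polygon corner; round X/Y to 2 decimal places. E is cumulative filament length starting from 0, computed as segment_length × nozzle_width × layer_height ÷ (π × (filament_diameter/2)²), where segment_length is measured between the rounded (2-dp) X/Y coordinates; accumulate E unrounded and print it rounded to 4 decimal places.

G0 X0.00 Y0.00 Z12.90
G1 X6.00 Y0.00 E0.0935
G1 X6.00 Y17.00 E0.3586
G1 X0.00 Y17.00 E0.4521
G1 X0.00 Y0.00 E0.7172

At z = 12.9 mm: the 6×17 cube contributes its full rectangle; the cube at (-3, 15) does not reach this height (z outside [17.5, 25.5]); the cube at (6, 15) is not intersected at this z (z outside [2.5, 5.5]); the cylinder at (-1, 8) is not intersected at this z (z outside [13, 36]); Taking the union: only the 6×17 cube is present, so the union is just that shape — 1 connected region; the cylinder at (10, -3.5) is not intersected at this z (z outside [20.5, 31.5]); Subtracting the remaining from the first: none of the subtracted shapes is present at this height, so the result so far is unchanged — 1 connected region. The outline is a single polygon with 4 vertices. Extrusion per mm of travel: 0.25 × 0.15 / (π × 0.875²) = 0.015591. Accumulating E over each segment gives final E = 0.7172.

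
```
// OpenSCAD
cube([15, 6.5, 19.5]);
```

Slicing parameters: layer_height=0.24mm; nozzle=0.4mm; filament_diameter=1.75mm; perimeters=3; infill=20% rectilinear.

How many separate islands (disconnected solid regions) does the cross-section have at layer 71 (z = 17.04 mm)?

1

At z = 17.04 mm: the 15×6.5 cube contributes its full rectangle. Overall, the cross-section is a single solid region. Island count = 1.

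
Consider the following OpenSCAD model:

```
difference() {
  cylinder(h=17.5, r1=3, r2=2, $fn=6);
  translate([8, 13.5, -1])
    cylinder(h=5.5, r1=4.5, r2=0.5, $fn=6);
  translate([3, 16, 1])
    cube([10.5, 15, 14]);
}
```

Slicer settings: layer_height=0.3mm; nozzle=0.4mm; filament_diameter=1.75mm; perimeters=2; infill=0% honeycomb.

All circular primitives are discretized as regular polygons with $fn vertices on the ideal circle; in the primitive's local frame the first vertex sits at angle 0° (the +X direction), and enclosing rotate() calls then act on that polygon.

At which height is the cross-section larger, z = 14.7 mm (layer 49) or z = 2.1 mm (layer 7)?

layer 7 (z = 2.1 mm)

Layer 49 (z = 14.7): the cone (r1=3→r2=2) has section circumradius 2.160 here — a regular 6-gon (area = (6/2)·2.160²·sin(360°/6) = 12.12 mm²); the cone at (8, 13.5) does not reach this height (z outside [-1, 4.5]); the cube at (3, 16) (footprint 10.5×15) is included at this height (area 157.50 mm²); After the difference (first − rest): starting from the cone (12.12 mm²), the 10.5×15 cube at (3, 16) misses the remaining region (no effect) — area = 12.12 mm². So its area = 12.12 mm². Layer 7 (z = 2.1): the cone contributes a regular 6-gon of circumradius 2.880 (interpolated between r1=3 and r2=2 at t=0.120) (area = (6/2)·2.880²·sin(360°/6) = 21.55 mm²); the cone at (8, 13.5): at t=0.564 of its height the radius interpolates to r₁+(r₂−r₁)t = 2.245, giving a regular 6-gon of that circumradius (area = (6/2)·2.245²·sin(360°/6) = 13.10 mm²); the 10.5×15 cube at (3, 16) contributes its full rectangle (area 157.50 mm²); After the difference (first − rest): starting from the cone (21.55 mm²), the cone at (8, 13.5) misses the remaining region (no effect); the 10.5×15 cube at (3, 16) misses the remaining region (no effect) — area = 21.55 mm². So its area = 21.55 mm². Layer 7 is larger (21.55 vs 12.12 mm²).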